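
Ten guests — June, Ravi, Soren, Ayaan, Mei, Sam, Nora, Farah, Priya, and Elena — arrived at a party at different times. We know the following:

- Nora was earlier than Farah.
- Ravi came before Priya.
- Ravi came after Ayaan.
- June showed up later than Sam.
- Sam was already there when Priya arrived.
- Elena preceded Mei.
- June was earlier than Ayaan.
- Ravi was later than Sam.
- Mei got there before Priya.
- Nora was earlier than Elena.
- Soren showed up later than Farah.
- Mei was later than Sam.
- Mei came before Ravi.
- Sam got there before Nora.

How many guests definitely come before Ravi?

Directly stated before Ravi: Ayaan, Mei, and Sam.
Elena reaches Ravi via Elena → Mei → Ravi.
June reaches Ravi via June → Ayaan → Ravi.
Nora reaches Ravi via Nora → Elena → Mei → Ravi.
No chain forces Farah (or any of the others) ahead of Ravi.
That's Ayaan, Elena, June, Mei, Nora, and Sam — 6 in all.

6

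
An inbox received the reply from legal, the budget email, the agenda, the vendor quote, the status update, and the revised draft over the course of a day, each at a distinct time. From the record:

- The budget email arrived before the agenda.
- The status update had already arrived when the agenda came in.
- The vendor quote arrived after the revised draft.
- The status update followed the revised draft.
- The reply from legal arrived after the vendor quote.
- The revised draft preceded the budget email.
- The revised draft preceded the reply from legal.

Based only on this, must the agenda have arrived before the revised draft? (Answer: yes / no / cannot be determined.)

no

Tracing the constraints gives the revised draft → the budget email → the agenda, so the revised draft must come before the agenda.
That means the agenda cannot be before the revised draft.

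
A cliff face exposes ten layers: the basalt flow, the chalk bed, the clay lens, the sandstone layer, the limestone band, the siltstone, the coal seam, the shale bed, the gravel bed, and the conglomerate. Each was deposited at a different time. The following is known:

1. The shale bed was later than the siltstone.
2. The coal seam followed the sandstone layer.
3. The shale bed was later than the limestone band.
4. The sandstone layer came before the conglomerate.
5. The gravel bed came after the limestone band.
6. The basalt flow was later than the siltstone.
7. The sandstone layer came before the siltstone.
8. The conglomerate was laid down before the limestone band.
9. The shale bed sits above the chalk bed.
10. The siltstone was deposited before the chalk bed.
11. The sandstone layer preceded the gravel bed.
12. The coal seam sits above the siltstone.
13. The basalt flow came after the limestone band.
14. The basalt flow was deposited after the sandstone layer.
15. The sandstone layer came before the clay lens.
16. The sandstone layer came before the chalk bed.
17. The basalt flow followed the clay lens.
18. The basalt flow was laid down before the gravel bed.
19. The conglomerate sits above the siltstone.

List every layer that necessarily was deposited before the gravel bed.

Directly stated before the gravel bed: the basalt flow, the limestone band, and the sandstone layer.
The clay lens reaches the gravel bed via the clay lens → the basalt flow → the gravel bed.
The conglomerate reaches the gravel bed via the conglomerate → the limestone band → the gravel bed.
The siltstone reaches the gravel bed via the siltstone → the basalt flow → the gravel bed.

the basalt flow, the clay lens, the conglomerate, the limestone band, the sandstone layer, the siltstone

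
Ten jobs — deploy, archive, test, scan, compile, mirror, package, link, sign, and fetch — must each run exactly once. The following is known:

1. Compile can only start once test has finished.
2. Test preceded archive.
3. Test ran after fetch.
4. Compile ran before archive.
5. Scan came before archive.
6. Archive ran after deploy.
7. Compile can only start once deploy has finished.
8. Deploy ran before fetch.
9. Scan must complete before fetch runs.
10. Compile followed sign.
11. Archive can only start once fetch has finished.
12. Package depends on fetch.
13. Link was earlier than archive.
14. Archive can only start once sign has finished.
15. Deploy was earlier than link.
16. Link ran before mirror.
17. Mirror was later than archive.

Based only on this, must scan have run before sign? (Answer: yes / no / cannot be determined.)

cannot be determined

No chain of stated constraints runs from scan to sign, and none runs from sign to scan either.
So the relative order of scan and sign is not fixed by the given facts.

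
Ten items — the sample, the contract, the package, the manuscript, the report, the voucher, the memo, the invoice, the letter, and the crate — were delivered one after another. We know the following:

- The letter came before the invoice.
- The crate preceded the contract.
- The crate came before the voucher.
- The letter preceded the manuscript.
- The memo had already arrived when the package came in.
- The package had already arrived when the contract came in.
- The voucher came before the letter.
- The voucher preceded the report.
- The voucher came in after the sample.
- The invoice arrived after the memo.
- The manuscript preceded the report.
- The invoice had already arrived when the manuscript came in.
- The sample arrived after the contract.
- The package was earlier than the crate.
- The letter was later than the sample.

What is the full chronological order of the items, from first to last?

The constraints fix every adjacent pair, so only one ordering works:
the memo → the package → the crate → the contract → the sample → the voucher → the letter → the invoice → the manuscript → the report.

the memo, the package, the crate, the contract, the sample, the voucher, the letter, the invoice, the manuscript, the report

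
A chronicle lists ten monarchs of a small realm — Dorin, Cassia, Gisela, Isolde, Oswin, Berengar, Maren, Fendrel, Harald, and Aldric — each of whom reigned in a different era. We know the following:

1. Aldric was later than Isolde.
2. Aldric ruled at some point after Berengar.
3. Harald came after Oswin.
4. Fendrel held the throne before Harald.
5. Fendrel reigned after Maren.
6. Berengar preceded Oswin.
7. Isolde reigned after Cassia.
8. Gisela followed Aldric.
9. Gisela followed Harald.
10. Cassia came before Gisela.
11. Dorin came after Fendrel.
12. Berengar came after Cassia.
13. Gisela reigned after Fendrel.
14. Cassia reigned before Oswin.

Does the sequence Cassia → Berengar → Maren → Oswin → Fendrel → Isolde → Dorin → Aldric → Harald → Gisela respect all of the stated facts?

yes

Check each stated constraint against the proposed order — e.g. Berengar is ahead of Aldric; Cassia is ahead of Gisela. Every pair is in the required order; nothing is violated.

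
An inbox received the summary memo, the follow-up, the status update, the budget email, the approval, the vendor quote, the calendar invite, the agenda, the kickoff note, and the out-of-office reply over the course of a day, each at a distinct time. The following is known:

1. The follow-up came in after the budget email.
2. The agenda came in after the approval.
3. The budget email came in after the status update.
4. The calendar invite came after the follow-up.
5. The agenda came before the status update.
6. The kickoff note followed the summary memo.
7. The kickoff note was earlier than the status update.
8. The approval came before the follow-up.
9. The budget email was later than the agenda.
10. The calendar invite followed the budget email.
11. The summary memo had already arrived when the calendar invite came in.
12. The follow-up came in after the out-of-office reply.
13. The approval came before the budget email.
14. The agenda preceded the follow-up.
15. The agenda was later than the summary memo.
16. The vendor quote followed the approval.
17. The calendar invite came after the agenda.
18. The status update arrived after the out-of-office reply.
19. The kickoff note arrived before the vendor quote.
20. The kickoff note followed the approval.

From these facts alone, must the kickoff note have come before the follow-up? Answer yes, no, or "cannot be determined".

Chain the constraints: the kickoff note → the status update → the budget email → the follow-up. Each link is directly stated, so the kickoff note comes before the follow-up.

yes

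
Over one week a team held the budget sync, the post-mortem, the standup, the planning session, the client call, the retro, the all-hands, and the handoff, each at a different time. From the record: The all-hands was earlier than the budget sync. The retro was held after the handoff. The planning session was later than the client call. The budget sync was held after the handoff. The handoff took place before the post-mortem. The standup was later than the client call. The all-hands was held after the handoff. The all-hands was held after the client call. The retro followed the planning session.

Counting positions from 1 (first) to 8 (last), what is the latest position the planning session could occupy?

The planning session must come before the retro — 1 meeting forced after it.
Everything else can be placed before the planning session in some valid order, so the planning session can sit as late as position 8 − 1 = 7.

7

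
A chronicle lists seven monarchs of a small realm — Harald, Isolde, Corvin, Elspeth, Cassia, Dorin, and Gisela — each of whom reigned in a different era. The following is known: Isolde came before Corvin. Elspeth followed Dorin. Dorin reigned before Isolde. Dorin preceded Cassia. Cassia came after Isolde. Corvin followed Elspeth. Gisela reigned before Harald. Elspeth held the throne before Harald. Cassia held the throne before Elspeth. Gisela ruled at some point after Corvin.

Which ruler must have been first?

Dorin has a chain of constraints placing them before every other ruler, so Dorin must be first.

Dorin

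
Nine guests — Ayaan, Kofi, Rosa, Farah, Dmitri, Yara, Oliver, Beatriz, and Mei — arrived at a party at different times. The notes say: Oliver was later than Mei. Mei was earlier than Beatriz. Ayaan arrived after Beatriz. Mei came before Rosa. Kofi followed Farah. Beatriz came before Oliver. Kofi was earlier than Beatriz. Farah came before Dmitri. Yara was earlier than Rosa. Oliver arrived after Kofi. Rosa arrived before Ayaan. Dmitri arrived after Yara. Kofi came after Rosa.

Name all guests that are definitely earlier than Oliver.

Directly stated before Oliver: Beatriz, Kofi, and Mei.
Farah reaches Oliver via Farah → Kofi → Oliver.
Rosa reaches Oliver via Rosa → Kofi → Oliver.
Yara reaches Oliver via Yara → Rosa → Kofi → Oliver.

Beatriz, Farah, Kofi, Mei, Rosa, Yara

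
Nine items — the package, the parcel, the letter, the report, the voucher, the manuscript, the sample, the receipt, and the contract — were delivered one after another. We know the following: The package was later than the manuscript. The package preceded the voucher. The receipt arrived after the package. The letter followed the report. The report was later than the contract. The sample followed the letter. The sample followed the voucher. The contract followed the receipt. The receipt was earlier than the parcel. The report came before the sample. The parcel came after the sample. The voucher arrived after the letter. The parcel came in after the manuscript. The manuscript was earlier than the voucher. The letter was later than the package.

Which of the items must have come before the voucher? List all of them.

the contract, the letter, the manuscript, the package, the receipt, the report

Directly stated before the voucher: the letter, the manuscript, and the package.
The contract reaches the voucher via the contract → the report → the letter → the voucher.
The receipt reaches the voucher via the receipt → the contract → the report → the letter → the voucher.
The report reaches the voucher via the report → the letter → the voucher.
No chain forces the parcel (or any of the others) ahead of the voucher.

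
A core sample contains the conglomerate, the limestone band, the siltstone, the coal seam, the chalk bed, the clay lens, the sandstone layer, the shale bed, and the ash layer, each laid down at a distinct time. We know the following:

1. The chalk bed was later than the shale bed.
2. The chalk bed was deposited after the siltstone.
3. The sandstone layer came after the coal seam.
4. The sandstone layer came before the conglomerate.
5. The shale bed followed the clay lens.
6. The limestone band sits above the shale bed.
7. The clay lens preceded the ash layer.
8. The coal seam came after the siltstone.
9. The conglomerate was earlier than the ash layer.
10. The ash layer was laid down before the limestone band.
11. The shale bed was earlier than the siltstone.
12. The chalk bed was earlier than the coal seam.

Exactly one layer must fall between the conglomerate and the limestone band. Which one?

the ash layer

Tracing the constraints gives the conglomerate → the ash layer → the limestone band, so the ash layer sits after the conglomerate and before the limestone band.
No other layer is forced both after the conglomerate and before the limestone band.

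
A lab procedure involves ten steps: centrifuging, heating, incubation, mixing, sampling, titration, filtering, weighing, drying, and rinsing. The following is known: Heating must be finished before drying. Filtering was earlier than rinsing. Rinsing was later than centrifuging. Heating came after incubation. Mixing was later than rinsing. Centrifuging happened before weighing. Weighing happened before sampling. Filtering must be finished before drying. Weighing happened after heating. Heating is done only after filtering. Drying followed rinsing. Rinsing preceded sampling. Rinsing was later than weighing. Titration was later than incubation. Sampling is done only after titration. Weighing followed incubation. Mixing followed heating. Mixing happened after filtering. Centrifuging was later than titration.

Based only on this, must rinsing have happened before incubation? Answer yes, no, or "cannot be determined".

no

Tracing the constraints gives incubation → weighing → rinsing, so incubation must come before rinsing.
That means rinsing cannot be before incubation.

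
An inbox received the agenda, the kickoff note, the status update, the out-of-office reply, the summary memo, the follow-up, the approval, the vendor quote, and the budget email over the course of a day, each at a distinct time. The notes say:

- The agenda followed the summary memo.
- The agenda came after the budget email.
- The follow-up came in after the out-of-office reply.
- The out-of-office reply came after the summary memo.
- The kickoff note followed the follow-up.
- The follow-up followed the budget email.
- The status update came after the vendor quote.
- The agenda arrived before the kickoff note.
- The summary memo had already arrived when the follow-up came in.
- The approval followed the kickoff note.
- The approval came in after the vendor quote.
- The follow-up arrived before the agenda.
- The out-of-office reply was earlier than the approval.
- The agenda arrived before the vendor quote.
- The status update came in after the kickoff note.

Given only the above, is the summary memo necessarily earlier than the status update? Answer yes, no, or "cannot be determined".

Chain the constraints: the summary memo → the follow-up → the kickoff note → the status update. Each link is directly stated, so the summary memo comes before the status update.

yes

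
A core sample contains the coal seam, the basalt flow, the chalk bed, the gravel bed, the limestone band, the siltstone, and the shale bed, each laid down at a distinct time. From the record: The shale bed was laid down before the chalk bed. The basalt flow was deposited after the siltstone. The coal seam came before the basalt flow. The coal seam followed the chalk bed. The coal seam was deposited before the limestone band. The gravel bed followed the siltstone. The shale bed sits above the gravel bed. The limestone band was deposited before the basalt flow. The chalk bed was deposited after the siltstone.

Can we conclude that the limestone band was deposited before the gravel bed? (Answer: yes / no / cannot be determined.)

Tracing the constraints gives the gravel bed → the shale bed → the chalk bed → the coal seam → the limestone band, so the gravel bed must come before the limestone band.
That means the limestone band cannot be before the gravel bed.

no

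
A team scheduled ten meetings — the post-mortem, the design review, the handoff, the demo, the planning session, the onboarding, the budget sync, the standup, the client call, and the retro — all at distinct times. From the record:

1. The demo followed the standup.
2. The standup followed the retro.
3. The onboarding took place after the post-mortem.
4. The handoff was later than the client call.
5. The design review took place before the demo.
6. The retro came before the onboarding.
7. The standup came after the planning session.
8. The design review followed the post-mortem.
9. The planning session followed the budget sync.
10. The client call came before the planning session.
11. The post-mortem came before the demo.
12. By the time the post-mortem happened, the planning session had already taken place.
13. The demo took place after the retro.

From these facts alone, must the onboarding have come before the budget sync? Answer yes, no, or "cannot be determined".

Tracing the constraints gives the budget sync → the planning session → the post-mortem → the onboarding, so the budget sync must come before the onboarding.
That means the onboarding cannot be before the budget sync.

no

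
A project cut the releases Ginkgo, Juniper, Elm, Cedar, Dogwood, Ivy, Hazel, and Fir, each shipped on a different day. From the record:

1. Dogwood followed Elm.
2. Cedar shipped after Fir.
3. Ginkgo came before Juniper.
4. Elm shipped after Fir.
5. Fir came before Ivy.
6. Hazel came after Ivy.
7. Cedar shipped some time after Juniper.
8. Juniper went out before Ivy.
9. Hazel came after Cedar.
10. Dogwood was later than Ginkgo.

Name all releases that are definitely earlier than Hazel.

Cedar, Fir, Ginkgo, Ivy, Juniper

Directly stated before Hazel: Cedar and Ivy.
Fir reaches Hazel via Fir → Ivy → Hazel.
Ginkgo reaches Hazel via Ginkgo → Juniper → Ivy → Hazel.
Juniper reaches Hazel via Juniper → Ivy → Hazel.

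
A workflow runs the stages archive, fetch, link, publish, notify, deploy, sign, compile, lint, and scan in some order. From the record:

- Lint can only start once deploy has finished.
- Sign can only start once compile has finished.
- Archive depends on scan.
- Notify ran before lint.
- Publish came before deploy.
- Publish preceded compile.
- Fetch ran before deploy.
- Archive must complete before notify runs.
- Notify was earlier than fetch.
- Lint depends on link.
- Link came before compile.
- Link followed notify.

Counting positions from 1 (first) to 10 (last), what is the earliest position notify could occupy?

3

Archive and scan must both come before notify — 2 forced predecessors.
Nothing else is forced ahead of notify, so its earliest slot is position 2 + 1 = 3.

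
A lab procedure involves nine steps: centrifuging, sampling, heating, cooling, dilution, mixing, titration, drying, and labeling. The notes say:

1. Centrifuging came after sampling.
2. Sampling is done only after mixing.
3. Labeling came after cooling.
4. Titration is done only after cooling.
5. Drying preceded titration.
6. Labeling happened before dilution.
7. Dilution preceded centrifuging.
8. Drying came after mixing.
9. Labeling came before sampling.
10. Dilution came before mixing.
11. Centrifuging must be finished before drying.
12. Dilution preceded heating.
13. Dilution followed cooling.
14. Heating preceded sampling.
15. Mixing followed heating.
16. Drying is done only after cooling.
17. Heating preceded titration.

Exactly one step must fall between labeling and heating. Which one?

Tracing the constraints gives labeling → dilution → heating, so dilution sits after labeling and before heating.
No other step is forced both after labeling and before heating.

dilution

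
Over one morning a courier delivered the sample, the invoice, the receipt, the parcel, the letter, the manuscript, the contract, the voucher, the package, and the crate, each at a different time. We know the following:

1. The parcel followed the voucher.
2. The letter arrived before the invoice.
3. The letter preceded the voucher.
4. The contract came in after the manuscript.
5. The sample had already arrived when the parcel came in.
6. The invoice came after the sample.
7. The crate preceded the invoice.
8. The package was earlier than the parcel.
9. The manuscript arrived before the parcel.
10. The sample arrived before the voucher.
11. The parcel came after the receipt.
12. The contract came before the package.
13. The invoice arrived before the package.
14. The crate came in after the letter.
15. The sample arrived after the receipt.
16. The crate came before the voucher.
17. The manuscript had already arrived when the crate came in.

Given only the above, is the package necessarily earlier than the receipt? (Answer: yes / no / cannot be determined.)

no

Tracing the constraints gives the receipt → the sample → the invoice → the package, so the receipt must come before the package.
That means the package cannot be before the receipt.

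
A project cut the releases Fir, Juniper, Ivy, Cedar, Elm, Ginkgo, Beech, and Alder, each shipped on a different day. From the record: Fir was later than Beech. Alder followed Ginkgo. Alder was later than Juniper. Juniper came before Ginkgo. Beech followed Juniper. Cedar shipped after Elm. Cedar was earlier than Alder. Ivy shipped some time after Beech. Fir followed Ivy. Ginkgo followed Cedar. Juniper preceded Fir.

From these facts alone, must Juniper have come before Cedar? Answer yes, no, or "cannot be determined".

No chain of stated constraints runs from Juniper to Cedar, and none runs from Cedar to Juniper either.
So the relative order of Juniper and Cedar is not fixed by the given facts.

cannot be determined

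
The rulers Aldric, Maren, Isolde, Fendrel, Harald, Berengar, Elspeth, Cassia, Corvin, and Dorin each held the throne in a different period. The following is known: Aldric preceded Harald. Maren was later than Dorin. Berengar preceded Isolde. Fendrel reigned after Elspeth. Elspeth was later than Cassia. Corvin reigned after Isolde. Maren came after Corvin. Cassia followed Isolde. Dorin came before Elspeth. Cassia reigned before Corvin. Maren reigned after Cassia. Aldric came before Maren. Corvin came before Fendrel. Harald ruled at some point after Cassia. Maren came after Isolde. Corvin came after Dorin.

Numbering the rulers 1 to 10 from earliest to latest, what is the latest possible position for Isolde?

Isolde must come before Cassia, Corvin, Elspeth, Fendrel, Harald, and Maren — 6 rulers forced after them.
Everything else can be placed before Isolde in some valid order, so Isolde can sit as late as position 10 − 6 = 4.

4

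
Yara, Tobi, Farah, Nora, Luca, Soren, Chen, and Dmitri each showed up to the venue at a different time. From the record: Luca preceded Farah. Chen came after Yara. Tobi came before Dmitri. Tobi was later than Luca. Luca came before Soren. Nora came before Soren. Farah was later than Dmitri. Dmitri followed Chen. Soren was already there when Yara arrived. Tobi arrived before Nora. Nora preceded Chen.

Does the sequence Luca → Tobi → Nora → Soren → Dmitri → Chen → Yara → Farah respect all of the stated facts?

no

The constraints require Chen before Dmitri, but in the proposed sequence Dmitri appears ahead of Chen. That one violation is enough.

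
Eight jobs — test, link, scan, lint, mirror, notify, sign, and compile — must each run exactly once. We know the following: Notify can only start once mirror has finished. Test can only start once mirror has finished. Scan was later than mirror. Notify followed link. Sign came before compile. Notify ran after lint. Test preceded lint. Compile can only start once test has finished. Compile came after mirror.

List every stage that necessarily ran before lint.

Directly stated before lint: test.
Mirror reaches lint via mirror → test → lint.
No chain forces link (or any of the others) ahead of lint.

mirror, test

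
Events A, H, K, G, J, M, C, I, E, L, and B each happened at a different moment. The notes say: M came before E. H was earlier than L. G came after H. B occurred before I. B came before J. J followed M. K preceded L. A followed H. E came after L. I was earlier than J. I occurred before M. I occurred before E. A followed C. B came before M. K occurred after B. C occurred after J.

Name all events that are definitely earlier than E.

B, H, I, K, L, M

Directly stated before E: I, L, and M.
B reaches E via B → I → E.
H reaches E via H → L → E.
K reaches E via K → L → E.
No chain forces A (or any of the others) ahead of E.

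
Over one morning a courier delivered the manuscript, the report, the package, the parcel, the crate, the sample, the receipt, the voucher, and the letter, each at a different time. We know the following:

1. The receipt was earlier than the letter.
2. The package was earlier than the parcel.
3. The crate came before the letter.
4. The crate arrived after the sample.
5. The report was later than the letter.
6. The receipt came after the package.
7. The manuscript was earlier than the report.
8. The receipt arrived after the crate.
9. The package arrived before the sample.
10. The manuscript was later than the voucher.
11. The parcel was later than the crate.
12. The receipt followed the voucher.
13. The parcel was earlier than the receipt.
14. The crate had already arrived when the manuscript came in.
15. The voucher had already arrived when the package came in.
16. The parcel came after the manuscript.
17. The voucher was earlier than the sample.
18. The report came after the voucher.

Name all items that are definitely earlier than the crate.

Directly stated before the crate: the sample.
The package reaches the crate via the package → the sample → the crate.
The voucher reaches the crate via the voucher → the sample → the crate.

the package, the sample, the voucher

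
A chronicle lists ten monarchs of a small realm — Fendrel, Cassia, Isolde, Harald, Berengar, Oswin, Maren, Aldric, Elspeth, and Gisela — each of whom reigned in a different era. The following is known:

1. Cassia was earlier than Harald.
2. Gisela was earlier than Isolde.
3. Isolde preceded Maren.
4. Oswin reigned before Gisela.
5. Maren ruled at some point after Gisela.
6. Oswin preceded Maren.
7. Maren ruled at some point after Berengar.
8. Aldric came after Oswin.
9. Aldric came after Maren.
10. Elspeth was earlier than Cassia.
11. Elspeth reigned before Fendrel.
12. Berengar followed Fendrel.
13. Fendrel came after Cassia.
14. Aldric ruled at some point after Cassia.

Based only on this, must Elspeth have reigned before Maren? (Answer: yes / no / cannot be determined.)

Chain the constraints: Elspeth → Fendrel → Berengar → Maren. Each link is directly stated, so Elspeth comes before Maren.

yes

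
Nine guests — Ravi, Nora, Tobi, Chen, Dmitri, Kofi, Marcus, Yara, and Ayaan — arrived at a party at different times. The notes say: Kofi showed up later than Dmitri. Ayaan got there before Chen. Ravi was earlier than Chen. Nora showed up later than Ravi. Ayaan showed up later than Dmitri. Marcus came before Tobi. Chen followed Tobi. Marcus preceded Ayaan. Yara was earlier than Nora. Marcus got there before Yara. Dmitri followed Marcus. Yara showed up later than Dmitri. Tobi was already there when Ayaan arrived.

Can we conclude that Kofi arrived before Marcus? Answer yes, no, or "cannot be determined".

no

Tracing the constraints gives Marcus → Dmitri → Kofi, so Marcus must come before Kofi.
That means Kofi cannot be before Marcus.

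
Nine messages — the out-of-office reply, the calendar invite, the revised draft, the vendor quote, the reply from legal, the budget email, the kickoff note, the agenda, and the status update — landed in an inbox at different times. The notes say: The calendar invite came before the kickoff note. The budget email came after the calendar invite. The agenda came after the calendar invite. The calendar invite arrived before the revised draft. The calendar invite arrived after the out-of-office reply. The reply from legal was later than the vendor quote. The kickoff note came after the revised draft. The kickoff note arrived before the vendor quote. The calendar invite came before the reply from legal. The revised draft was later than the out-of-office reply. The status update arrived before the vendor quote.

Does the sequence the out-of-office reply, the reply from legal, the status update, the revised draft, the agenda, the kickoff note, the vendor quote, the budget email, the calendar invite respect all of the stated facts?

The constraints require the calendar invite before the revised draft, but in the proposed sequence the revised draft appears ahead of the calendar invite. That one violation is enough.

no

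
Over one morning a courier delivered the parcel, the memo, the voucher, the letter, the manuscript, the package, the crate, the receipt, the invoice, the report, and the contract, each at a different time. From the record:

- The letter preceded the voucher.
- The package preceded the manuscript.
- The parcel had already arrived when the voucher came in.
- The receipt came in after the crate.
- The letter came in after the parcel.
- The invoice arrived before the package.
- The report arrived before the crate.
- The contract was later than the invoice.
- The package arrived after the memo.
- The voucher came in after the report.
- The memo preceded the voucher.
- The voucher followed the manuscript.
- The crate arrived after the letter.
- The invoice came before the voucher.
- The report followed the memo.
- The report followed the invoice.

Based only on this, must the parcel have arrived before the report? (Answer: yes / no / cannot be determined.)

No chain of stated constraints runs from the parcel to the report, and none runs from the report to the parcel either.
So the relative order of the parcel and the report is not fixed by the given facts.

cannot be determined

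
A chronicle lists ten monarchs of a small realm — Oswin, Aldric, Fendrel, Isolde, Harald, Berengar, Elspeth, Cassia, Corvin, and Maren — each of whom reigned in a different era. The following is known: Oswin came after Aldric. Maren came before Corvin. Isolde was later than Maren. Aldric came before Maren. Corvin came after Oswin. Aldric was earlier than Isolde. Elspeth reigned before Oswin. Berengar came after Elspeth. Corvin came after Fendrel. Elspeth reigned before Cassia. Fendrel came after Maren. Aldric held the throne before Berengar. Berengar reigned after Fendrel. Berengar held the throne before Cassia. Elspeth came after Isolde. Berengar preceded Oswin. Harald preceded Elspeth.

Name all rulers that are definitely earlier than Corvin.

Aldric, Berengar, Elspeth, Fendrel, Harald, Isolde, Maren, Oswin

Directly stated before Corvin: Fendrel, Maren, and Oswin.
Aldric reaches Corvin via Aldric → Maren → Corvin.
Berengar reaches Corvin via Berengar → Oswin → Corvin.
Elspeth reaches Corvin via Elspeth → Oswin → Corvin.
Likewise Harald and Isolde each reach Corvin by chaining the stated constraints.
No chain forces Cassia ahead of Corvin.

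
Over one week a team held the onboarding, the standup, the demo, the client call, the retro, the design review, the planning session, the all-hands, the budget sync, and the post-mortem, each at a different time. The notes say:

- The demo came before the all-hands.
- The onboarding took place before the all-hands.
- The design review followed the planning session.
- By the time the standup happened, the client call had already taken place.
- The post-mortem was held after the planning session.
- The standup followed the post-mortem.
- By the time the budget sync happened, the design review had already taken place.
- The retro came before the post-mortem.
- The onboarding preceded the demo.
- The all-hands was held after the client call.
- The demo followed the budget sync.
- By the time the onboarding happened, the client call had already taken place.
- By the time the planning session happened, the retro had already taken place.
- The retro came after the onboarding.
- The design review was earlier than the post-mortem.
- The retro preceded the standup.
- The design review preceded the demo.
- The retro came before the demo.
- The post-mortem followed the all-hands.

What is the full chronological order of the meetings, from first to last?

The constraints fix every adjacent pair, so only one ordering works:
the client call → the onboarding → the retro → the planning session → the design review → the budget sync → the demo → the all-hands → the post-mortem → the standup.

the client call, the onboarding, the retro, the planning session, the design review, the budget sync, the demo, the all-hands, the post-mortem, the standup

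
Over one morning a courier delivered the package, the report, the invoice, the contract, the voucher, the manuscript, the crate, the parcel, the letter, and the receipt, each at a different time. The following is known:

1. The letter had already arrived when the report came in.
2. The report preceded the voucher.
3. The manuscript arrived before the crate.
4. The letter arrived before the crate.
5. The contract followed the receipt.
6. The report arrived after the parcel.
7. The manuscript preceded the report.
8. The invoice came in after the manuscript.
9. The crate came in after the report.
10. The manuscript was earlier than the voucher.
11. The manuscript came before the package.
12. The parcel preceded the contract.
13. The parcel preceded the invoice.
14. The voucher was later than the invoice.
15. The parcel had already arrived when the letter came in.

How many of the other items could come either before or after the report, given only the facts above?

4

Forced before the report: the letter, the manuscript, and the parcel; forced after the report: the crate and the voucher.
That leaves the contract, the invoice, the package, and the receipt with no forced order relative to the report — 4.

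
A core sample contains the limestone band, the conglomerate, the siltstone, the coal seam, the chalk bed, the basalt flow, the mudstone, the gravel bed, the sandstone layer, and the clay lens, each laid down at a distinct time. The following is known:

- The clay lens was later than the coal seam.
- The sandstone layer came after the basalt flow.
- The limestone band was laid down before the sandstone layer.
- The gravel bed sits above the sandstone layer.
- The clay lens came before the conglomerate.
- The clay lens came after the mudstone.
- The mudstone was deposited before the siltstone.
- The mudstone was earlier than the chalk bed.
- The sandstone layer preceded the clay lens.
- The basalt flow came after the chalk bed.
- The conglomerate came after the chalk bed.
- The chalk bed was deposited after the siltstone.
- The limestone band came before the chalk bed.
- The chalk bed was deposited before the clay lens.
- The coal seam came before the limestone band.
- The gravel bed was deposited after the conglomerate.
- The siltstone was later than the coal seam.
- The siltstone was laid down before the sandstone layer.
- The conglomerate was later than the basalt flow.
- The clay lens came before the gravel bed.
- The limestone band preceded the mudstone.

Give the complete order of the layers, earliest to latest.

the coal seam, the limestone band, the mudstone, the siltstone, the chalk bed, the basalt flow, the sandstone layer, the clay lens, the conglomerate, the gravel bed

The constraints fix every adjacent pair, so only one ordering works:
the coal seam → the limestone band → the mudstone → the siltstone → the chalk bed → the basalt flow → the sandstone layer → the clay lens → the conglomerate → the gravel bed.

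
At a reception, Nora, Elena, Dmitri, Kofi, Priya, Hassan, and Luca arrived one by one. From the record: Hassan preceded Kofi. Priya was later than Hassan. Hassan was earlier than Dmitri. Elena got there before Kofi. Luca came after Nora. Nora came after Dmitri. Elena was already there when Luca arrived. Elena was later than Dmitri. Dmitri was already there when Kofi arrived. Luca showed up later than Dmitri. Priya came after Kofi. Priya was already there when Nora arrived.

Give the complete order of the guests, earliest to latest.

The constraints fix every adjacent pair, so only one ordering works:
Hassan → Dmitri → Elena → Kofi → Priya → Nora → Luca.

Hassan, Dmitri, Elena, Kofi, Priya, Nora, Luca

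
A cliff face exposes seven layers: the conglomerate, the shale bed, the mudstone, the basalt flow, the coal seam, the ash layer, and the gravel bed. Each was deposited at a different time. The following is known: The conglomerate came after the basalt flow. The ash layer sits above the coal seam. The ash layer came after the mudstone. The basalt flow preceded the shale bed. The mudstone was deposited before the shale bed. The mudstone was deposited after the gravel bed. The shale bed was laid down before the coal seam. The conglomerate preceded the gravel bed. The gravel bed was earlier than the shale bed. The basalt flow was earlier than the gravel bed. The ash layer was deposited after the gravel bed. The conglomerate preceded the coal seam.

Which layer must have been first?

The basalt flow has a chain of constraints placing it before every other layer, so the basalt flow must be first.

the basalt flow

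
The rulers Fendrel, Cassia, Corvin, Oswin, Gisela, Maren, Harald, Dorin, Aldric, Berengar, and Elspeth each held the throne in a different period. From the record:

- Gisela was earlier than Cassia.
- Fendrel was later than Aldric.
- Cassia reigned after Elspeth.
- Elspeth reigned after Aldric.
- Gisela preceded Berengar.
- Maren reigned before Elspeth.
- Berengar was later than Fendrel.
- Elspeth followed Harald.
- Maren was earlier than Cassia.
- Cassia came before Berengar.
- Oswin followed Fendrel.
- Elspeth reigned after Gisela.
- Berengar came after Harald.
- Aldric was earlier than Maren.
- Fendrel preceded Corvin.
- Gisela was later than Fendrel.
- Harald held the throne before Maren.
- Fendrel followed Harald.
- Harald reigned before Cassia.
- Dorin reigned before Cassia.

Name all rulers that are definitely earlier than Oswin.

Aldric, Fendrel, Harald

Directly stated before Oswin: Fendrel.
Aldric reaches Oswin via Aldric → Fendrel → Oswin.
Harald reaches Oswin via Harald → Fendrel → Oswin.
No chain forces Corvin (or any of the others) ahead of Oswin.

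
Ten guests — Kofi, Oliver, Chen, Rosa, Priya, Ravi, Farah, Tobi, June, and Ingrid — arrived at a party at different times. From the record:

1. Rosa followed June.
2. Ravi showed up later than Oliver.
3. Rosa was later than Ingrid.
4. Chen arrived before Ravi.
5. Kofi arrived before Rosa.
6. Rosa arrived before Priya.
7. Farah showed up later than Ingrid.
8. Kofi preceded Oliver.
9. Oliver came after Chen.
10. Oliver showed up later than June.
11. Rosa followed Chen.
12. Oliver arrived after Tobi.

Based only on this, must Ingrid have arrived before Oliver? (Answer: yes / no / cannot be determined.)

cannot be determined

No chain of stated constraints runs from Ingrid to Oliver, and none runs from Oliver to Ingrid either.
So the relative order of Ingrid and Oliver is not fixed by the given facts.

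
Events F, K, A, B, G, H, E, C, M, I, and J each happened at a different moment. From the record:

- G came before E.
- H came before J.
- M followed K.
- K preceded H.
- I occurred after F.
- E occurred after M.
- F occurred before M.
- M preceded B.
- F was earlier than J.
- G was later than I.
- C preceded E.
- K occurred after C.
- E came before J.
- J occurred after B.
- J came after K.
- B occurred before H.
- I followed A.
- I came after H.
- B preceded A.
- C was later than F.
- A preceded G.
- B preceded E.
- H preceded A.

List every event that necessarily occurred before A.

B, C, F, H, K, M

Directly stated before A: B and H.
C reaches A via C → K → H → A.
F reaches A via F → M → B → A.
K reaches A via K → H → A.
Likewise M reaches A by chaining the stated constraints.
No chain forces J (or any of the others) ahead of A.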